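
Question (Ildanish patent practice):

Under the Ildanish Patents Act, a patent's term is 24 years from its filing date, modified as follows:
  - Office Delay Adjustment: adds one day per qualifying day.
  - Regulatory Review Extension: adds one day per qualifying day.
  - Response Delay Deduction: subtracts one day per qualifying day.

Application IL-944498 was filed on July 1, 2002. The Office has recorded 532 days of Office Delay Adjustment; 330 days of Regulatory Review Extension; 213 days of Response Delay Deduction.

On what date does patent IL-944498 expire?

April 10, 2028

Base term: filing date + 24 years → 1 July 2026.
Office Delay Adjustment: +532 days → 15 December 2027.
Regulatory Review Extension: +330 days → 9 November 2028.
Response Delay Deduction: −213 days → 10 April 2028.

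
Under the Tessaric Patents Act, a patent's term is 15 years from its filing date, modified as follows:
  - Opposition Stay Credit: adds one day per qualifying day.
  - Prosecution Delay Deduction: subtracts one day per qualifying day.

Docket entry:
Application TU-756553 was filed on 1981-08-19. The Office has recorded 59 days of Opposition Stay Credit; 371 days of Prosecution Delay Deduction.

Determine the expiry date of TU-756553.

Base term: filing date + 15 years → 19 August 1996.
Opposition Stay Credit: +59 days → 17 October 1996.
Prosecution Delay Deduction: −371 days → 12 October 1995.

October 12, 1995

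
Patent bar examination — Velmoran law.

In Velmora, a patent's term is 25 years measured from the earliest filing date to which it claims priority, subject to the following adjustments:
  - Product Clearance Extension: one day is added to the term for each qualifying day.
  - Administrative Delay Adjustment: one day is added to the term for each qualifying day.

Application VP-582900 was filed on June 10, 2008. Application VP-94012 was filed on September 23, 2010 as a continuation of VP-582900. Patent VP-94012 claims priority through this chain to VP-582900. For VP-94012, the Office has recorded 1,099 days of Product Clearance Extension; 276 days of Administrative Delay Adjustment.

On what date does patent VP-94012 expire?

Earliest priority filing: 10 June 2008.
Base term: 10 June 2008 + 25 years → 10 June 2033.
Product Clearance Extension: +1099 days → 13 June 2036.
Administrative Delay Adjustment: +276 days → 16 March 2037.

2037-03-16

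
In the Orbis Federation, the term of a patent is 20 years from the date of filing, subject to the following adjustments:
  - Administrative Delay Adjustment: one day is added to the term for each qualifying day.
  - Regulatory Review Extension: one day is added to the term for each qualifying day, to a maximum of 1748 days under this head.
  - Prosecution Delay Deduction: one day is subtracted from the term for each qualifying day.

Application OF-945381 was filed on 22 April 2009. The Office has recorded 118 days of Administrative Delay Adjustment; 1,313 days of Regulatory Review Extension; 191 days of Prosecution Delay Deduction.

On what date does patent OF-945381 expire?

2032-09-13

Base term: filing date + 20 years → 22 April 2029.
Administrative Delay Adjustment: +118 days → 18 August 2029.
Regulatory Review Extension: 1313 days (within the 1748-day cap) → +1313 days → 23 March 2033.
Prosecution Delay Deduction: −191 days → 13 September 2032.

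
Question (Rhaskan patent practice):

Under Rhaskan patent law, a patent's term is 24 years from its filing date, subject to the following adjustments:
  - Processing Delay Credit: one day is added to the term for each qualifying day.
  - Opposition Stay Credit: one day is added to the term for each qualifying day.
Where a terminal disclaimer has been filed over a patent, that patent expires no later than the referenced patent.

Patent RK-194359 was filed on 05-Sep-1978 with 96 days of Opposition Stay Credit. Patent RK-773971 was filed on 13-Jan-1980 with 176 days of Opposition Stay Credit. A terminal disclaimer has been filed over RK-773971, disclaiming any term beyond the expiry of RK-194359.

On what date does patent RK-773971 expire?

Natural term of RK-773971:
  Base: filing + 24 years → 13 January 2004.
  Opposition Stay Credit: +176 days → 7 July 2004.
Expiry of referenced patent RK-194359:
  Base: filing + 24 years → 5 September 2002.
  Opposition Stay Credit: +96 days → 10 December 2002.
Terminal disclaimer: RK-773971 expires on the earlier of 7 July 2004 and 10 December 2002.

December 10, 2002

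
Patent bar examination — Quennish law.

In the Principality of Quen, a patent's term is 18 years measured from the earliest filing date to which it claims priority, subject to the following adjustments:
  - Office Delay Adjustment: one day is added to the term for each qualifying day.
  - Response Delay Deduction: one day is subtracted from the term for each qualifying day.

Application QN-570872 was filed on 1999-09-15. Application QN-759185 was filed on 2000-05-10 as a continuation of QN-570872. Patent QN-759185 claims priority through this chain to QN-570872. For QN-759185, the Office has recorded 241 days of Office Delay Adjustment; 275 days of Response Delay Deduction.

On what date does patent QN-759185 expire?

Earliest priority filing: 15 September 1999.
Base term: 15 September 1999 + 18 years → 15 September 2017.
Office Delay Adjustment: +241 days → 14 May 2018.
Response Delay Deduction: −275 days → 12 August 2017.

August 12, 2017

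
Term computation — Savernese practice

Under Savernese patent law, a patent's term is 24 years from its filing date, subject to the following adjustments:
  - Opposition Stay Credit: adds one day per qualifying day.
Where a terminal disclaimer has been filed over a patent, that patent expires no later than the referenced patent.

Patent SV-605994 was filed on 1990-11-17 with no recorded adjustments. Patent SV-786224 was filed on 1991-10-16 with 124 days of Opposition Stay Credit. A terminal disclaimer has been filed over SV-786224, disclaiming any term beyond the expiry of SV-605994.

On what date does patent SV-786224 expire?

Natural term of SV-786224:
  Base: filing + 24 years → 16 October 2015.
  Opposition Stay Credit: +124 days → 17 February 2016.
Expiry of referenced patent SV-605994:
  Base: filing + 24 years → 17 November 2014.
Terminal disclaimer: SV-786224 expires on the earlier of 17 February 2016 and 17 November 2014.

2014-11-17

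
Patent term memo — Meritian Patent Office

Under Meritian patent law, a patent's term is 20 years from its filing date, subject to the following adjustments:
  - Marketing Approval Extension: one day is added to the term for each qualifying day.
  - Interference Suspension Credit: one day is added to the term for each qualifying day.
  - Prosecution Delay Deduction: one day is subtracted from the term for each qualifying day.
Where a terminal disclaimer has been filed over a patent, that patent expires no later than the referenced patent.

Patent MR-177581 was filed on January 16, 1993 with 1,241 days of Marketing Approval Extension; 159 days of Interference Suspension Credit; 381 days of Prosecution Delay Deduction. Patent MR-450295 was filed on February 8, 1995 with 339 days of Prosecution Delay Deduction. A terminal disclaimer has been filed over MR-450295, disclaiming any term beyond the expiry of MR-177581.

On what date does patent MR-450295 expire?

2014-03-06

Natural term of MR-450295:
  Base: filing + 20 years → 8 February 2015.
  Prosecution Delay Deduction: −339 days → 6 March 2014.
Expiry of referenced patent MR-177581:
  Base: filing + 20 years → 16 January 2013.
  Marketing Approval Extension: +1241 days → 10 June 2016.
  Interference Suspension Credit: +159 days → 16 November 2016.
  Prosecution Delay Deduction: −381 days → 1 November 2015.
Terminal disclaimer: MR-450295 expires on the earlier of 6 March 2014 and 1 November 2015.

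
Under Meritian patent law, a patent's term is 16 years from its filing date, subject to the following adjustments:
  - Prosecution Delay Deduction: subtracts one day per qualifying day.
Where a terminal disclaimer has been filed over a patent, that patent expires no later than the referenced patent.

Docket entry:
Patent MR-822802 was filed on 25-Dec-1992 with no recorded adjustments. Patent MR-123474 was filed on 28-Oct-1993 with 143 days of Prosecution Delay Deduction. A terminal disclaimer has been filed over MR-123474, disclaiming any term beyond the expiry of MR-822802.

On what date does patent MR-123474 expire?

December 25, 2008

Natural term of MR-123474:
  Base: filing + 16 years → 28 October 2009.
  Prosecution Delay Deduction: −143 days → 7 June 2009.
Expiry of referenced patent MR-822802:
  Base: filing + 16 years → 25 December 2008.
Terminal disclaimer: MR-123474 expires on the earlier of 7 June 2009 and 25 December 2008.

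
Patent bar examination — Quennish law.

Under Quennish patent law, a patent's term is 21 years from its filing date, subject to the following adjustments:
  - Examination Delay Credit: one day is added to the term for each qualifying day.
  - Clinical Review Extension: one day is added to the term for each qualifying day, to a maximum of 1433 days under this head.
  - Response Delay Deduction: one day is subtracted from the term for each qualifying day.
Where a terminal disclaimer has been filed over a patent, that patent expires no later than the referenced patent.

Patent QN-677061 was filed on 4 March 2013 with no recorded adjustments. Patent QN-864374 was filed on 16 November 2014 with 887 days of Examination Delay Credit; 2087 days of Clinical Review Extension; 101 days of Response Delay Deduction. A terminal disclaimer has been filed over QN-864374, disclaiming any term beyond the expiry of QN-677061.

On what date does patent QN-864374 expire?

March 4, 2034

Natural term of QN-864374:
  Base: filing + 21 years → 16 November 2035.
  Examination Delay Credit: +887 days → 21 April 2038.
  Clinical Review Extension: 2087 days claimed exceeds the 1433-day cap, so +1433 days → 24 March 2042.
  Response Delay Deduction: −101 days → 13 December 2041.
Expiry of referenced patent QN-677061:
  Base: filing + 21 years → 4 March 2034.
Terminal disclaimer: QN-864374 expires on the earlier of 13 December 2041 and 4 March 2034.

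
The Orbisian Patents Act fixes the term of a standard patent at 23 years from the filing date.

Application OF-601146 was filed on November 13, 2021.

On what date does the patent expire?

Filing date + 23 years → 13 November 2044.

2044-11-13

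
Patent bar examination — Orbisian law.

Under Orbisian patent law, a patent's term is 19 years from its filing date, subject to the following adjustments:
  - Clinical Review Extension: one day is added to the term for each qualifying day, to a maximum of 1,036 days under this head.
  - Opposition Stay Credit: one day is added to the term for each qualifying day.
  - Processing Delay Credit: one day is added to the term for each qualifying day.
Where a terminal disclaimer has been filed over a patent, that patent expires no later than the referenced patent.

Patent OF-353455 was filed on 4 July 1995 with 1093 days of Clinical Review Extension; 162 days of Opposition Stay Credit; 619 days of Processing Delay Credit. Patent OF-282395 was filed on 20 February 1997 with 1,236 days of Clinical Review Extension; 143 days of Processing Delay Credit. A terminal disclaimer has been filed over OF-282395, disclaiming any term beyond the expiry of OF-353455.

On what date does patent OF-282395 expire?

May 14, 2019

Natural term of OF-282395:
  Base: filing + 19 years → 20 February 2016.
  Clinical Review Extension: 1236 days claimed exceeds the 1036-day cap, so +1036 days → 22 December 2018.
  Processing Delay Credit: +143 days → 14 May 2019.
Expiry of referenced patent OF-353455:
  Base: filing + 19 years → 4 July 2014.
  Clinical Review Extension: 1093 days claimed exceeds the 1036-day cap, so +1036 days → 5 May 2017.
  Opposition Stay Credit: +162 days → 14 October 2017.
  Processing Delay Credit: +619 days → 25 June 2019.
Terminal disclaimer: OF-282395 expires on the earlier of 14 May 2019 and 25 June 2019.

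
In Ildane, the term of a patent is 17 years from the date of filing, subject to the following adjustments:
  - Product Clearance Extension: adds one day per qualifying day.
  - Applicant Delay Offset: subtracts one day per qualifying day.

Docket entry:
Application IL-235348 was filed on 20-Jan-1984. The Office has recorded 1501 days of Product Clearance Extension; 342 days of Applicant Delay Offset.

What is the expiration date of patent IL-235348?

Base term: filing date + 17 years → 20 January 2001.
Product Clearance Extension: +1501 days → 1 March 2005.
Applicant Delay Offset: −342 days → 24 March 2004.

March 24, 2004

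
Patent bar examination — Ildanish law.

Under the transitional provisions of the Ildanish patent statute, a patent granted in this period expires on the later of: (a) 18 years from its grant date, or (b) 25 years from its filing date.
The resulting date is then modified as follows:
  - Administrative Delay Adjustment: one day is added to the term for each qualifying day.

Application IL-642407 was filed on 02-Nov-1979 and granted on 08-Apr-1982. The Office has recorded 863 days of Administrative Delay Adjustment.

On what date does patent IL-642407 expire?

(a) grant + 18 years → 8 April 2000.
(b) filing + 25 years → 2 November 2004.
Later of the two: 2 November 2004.
Administrative Delay Adjustment: +863 days → 15 March 2007.

2007-03-15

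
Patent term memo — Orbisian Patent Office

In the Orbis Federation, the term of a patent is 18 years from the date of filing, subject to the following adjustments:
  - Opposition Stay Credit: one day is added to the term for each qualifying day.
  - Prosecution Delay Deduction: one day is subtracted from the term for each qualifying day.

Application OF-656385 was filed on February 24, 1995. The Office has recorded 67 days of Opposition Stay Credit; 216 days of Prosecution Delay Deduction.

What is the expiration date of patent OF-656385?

Base term: filing date + 18 years → 24 February 2013.
Opposition Stay Credit: +67 days → 2 May 2013.
Prosecution Delay Deduction: −216 days → 28 September 2012.

September 28, 2012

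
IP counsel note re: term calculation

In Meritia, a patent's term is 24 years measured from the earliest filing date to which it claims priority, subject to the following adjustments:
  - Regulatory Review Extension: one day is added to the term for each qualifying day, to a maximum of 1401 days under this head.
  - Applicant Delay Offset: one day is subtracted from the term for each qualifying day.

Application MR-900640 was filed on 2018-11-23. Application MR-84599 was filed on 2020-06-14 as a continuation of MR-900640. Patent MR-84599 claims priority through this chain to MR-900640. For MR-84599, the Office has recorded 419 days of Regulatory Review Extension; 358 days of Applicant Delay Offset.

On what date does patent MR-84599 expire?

Earliest priority filing: 23 November 2018.
Base term: 23 November 2018 + 24 years → 23 November 2042.
Regulatory Review Extension: 419 days (within the 1401-day cap) → +419 days → 16 January 2044.
Applicant Delay Offset: −358 days → 23 January 2043.

2043-01-23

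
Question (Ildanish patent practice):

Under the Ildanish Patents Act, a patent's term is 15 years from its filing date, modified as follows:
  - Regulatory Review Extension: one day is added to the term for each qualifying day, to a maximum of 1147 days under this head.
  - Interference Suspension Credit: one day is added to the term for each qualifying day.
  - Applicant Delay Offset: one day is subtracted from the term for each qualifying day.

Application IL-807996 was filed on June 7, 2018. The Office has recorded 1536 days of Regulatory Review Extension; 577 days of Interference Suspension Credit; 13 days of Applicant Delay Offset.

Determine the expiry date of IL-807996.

Base term: filing date + 15 years → 7 June 2033.
Regulatory Review Extension: 1536 days claimed exceeds the 1147-day cap, so +1147 days → 28 July 2036.
Interference Suspension Credit: +577 days → 25 February 2038.
Applicant Delay Offset: −13 days → 12 February 2038.

2038-02-12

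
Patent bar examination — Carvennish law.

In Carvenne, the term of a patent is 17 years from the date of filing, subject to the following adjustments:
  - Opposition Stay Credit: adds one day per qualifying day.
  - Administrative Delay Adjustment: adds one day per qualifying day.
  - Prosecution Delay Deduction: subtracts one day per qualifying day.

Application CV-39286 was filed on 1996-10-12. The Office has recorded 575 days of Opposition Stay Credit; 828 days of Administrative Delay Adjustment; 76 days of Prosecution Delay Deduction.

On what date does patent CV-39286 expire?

2017-05-31

Base term: filing date + 17 years → 12 October 2013.
Opposition Stay Credit: +575 days → 10 May 2015.
Administrative Delay Adjustment: +828 days → 15 August 2017.
Prosecution Delay Deduction: −76 days → 31 May 2017.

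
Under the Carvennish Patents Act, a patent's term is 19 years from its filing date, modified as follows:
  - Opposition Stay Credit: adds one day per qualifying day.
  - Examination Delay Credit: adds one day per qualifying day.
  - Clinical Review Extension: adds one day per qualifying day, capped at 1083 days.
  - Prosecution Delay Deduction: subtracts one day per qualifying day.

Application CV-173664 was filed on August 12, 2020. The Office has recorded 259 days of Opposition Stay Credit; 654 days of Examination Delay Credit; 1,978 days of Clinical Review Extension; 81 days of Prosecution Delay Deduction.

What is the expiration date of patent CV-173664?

November 8, 2044

Base term: filing date + 19 years → 12 August 2039.
Opposition Stay Credit: +259 days → 27 April 2040.
Examination Delay Credit: +654 days → 10 February 2042.
Clinical Review Extension: 1978 days claimed exceeds the 1083-day cap, so +1083 days → 28 January 2045.
Prosecution Delay Deduction: −81 days → 8 November 2044.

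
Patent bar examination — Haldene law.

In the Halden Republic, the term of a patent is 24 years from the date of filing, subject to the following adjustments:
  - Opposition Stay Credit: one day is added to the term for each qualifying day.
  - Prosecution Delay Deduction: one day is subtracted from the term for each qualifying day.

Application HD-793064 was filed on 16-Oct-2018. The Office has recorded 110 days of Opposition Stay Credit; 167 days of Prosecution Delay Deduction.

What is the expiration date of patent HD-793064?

Base term: filing date + 24 years → 16 October 2042.
Opposition Stay Credit: +110 days → 3 February 2043.
Prosecution Delay Deduction: −167 days → 20 August 2042.

August 20, 2042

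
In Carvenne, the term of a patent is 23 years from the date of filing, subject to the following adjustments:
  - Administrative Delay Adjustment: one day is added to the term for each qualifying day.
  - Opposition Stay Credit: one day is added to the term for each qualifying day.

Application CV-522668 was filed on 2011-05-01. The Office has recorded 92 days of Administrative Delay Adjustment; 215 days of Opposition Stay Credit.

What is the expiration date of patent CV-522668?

2035-03-04

Base term: filing date + 23 years → 1 May 2034.
Administrative Delay Adjustment: +92 days → 1 August 2034.
Opposition Stay Credit: +215 days → 4 March 2035.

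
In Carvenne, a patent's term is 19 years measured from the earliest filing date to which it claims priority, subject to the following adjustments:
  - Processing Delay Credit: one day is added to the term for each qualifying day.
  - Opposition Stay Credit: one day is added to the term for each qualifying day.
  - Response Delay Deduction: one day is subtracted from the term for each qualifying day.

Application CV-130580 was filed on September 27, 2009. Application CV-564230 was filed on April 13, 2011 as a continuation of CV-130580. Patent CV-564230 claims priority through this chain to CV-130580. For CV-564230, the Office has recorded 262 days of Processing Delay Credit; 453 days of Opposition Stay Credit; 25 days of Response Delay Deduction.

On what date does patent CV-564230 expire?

Earliest priority filing: 27 September 2009.
Base term: 27 September 2009 + 19 years → 27 September 2028.
Processing Delay Credit: +262 days → 16 June 2029.
Opposition Stay Credit: +453 days → 12 September 2030.
Response Delay Deduction: −25 days → 18 August 2030.

August 18, 2030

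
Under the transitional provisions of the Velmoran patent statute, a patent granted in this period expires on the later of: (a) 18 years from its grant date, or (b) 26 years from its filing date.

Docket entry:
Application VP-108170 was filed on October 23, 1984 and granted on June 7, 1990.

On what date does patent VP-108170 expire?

2010-10-23

(a) grant + 18 years → 7 June 2008.
(b) filing + 26 years → 23 October 2010.
Later of the two: 23 October 2010.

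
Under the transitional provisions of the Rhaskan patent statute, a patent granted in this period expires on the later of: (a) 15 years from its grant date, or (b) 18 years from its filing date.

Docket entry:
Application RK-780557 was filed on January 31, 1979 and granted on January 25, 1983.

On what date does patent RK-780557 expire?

(a) grant + 15 years → 25 January 1998.
(b) filing + 18 years → 31 January 1997.
Later of the two: 25 January 1998.

January 25, 1998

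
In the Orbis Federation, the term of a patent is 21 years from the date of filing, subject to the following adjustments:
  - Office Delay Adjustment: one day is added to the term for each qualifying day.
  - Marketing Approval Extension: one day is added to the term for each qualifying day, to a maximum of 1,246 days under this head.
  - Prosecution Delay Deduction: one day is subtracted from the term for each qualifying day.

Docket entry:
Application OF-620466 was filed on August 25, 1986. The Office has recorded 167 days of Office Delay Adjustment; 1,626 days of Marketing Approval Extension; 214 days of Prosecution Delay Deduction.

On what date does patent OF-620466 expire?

December 6, 2010

Base term: filing date + 21 years → 25 August 2007.
Office Delay Adjustment: +167 days → 8 February 2008.
Marketing Approval Extension: 1626 days claimed exceeds the 1246-day cap, so +1246 days → 8 July 2011.
Prosecution Delay Deduction: −214 days → 6 December 2010.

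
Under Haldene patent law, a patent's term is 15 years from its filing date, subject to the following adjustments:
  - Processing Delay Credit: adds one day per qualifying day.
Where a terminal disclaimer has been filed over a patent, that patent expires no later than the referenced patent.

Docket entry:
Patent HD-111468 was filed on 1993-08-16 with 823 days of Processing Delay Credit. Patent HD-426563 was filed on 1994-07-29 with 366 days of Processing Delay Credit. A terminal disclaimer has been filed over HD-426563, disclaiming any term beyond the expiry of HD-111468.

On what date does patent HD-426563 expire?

2010-07-30

Natural term of HD-426563:
  Base: filing + 15 years → 29 July 2009.
  Processing Delay Credit: +366 days → 30 July 2010.
Expiry of referenced patent HD-111468:
  Base: filing + 15 years → 16 August 2008.
  Processing Delay Credit: +823 days → 17 November 2010.
Terminal disclaimer: HD-426563 expires on the earlier of 30 July 2010 and 17 November 2010.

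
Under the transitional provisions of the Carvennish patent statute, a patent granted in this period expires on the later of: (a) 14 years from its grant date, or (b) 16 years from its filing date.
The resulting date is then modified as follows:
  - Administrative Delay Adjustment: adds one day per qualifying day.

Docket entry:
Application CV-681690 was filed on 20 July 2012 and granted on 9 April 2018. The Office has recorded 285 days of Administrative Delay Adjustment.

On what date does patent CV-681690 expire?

2033-01-19

(a) grant + 14 years → 9 April 2032.
(b) filing + 16 years → 20 July 2028.
Later of the two: 9 April 2032.
Administrative Delay Adjustment: +285 days → 19 January 2033.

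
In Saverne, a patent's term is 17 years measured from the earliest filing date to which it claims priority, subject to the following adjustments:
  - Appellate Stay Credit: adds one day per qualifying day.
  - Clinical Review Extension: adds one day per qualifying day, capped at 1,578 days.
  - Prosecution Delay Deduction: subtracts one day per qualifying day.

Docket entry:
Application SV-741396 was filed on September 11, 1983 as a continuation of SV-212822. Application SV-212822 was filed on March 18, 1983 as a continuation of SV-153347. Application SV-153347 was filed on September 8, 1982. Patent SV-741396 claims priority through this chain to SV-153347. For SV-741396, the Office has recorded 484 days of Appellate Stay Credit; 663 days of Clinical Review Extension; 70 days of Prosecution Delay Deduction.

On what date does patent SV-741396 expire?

August 20, 2002

Earliest priority filing: 8 September 1982.
Base term: 8 September 1982 + 17 years → 8 September 1999.
Appellate Stay Credit: +484 days → 4 January 2001.
Clinical Review Extension: 663 days (within the 1578-day cap) → +663 days → 29 October 2002.
Prosecution Delay Deduction: −70 days → 20 August 2002.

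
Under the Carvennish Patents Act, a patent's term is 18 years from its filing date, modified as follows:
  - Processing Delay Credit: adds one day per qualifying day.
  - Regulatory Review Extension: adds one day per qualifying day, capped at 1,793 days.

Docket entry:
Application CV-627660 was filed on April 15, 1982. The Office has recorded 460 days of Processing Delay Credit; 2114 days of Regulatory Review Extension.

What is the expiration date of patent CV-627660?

Base term: filing date + 18 years → 15 April 2000.
Processing Delay Credit: +460 days → 19 July 2001.
Regulatory Review Extension: 2114 days claimed exceeds the 1793-day cap, so +1793 days → 16 June 2006.

June 16, 2006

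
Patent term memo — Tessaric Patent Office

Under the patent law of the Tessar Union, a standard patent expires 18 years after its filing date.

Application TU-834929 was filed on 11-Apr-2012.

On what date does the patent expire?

2030-04-11

Filing date + 18 years → 11 April 2030.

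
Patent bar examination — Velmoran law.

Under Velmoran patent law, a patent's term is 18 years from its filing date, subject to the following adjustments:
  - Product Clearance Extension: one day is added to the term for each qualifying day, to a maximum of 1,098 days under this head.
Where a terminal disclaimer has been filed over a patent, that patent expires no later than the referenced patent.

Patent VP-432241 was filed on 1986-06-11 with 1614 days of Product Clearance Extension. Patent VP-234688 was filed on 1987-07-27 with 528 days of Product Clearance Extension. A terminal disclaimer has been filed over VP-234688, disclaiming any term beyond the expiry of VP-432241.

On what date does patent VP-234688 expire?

2007-01-06

Natural term of VP-234688:
  Base: filing + 18 years → 27 July 2005.
  Product Clearance Extension: 528 days (within the 1098-day cap) → +528 days → 6 January 2007.
Expiry of referenced patent VP-432241:
  Base: filing + 18 years → 11 June 2004.
  Product Clearance Extension: 1614 days claimed exceeds the 1098-day cap, so +1098 days → 14 June 2007.
Terminal disclaimer: VP-234688 expires on the earlier of 6 January 2007 and 14 June 2007.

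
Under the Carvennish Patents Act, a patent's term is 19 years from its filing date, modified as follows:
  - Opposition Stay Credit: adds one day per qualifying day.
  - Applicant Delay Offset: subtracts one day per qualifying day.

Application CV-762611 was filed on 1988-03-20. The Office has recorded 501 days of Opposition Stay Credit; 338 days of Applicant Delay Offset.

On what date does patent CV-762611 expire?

2007-08-30

Base term: filing date + 19 years → 20 March 2007.
Opposition Stay Credit: +501 days → 2 August 2008.
Applicant Delay Offset: −338 days → 30 August 2007.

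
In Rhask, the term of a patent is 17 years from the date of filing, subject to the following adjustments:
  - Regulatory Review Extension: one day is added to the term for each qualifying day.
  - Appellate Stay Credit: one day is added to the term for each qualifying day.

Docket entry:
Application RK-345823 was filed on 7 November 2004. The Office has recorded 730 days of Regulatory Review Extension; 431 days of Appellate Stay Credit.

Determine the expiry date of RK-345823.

Base term: filing date + 17 years → 7 November 2021.
Regulatory Review Extension: +730 days → 7 November 2023.
Appellate Stay Credit: +431 days → 11 January 2025.

2025-01-11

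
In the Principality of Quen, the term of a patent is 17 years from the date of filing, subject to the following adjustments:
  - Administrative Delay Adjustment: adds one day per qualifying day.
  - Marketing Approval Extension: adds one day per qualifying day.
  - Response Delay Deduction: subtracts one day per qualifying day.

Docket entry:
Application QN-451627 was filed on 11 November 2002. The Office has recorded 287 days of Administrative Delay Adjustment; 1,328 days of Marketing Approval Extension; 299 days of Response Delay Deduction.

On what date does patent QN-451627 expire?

2023-06-19

Base term: filing date + 17 years → 11 November 2019.
Administrative Delay Adjustment: +287 days → 24 August 2020.
Marketing Approval Extension: +1328 days → 13 April 2024.
Response Delay Deduction: −299 days → 19 June 2023.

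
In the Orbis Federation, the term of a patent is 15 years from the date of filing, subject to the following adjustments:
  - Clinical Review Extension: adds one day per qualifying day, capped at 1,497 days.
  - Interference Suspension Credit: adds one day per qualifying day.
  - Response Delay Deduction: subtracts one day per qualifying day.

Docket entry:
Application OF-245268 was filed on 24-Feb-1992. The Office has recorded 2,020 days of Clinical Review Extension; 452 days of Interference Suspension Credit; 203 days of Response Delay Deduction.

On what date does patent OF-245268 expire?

December 6, 2011

Base term: filing date + 15 years → 24 February 2007.
Clinical Review Extension: 2020 days claimed exceeds the 1497-day cap, so +1497 days → 1 April 2011.
Interference Suspension Credit: +452 days → 26 June 2012.
Response Delay Deduction: −203 days → 6 December 2011.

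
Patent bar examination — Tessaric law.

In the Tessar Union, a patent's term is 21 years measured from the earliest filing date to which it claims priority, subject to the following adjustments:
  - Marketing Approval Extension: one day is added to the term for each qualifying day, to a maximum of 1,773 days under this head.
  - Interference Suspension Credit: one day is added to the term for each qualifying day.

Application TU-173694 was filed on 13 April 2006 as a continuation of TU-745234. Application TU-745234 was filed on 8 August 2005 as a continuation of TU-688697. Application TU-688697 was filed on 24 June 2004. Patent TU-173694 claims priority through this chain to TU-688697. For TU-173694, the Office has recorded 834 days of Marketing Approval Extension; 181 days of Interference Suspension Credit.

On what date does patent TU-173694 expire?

April 4, 2028

Earliest priority filing: 24 June 2004.
Base term: 24 June 2004 + 21 years → 24 June 2025.
Marketing Approval Extension: 834 days (within the 1773-day cap) → +834 days → 6 October 2027.
Interference Suspension Credit: +181 days → 4 April 2028.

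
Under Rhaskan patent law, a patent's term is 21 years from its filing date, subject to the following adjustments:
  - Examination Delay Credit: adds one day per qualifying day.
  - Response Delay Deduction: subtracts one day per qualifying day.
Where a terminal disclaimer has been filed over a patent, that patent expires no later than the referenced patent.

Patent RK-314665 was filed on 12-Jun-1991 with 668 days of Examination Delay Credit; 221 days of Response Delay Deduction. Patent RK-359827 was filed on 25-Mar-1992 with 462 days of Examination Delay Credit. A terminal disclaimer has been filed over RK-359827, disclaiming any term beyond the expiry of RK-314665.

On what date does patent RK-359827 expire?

Natural term of RK-359827:
  Base: filing + 21 years → 25 March 2013.
  Examination Delay Credit: +462 days → 30 June 2014.
Expiry of referenced patent RK-314665:
  Base: filing + 21 years → 12 June 2012.
  Examination Delay Credit: +668 days → 11 April 2014.
  Response Delay Deduction: −221 days → 2 September 2013.
Terminal disclaimer: RK-359827 expires on the earlier of 30 June 2014 and 2 September 2013.

2013-09-02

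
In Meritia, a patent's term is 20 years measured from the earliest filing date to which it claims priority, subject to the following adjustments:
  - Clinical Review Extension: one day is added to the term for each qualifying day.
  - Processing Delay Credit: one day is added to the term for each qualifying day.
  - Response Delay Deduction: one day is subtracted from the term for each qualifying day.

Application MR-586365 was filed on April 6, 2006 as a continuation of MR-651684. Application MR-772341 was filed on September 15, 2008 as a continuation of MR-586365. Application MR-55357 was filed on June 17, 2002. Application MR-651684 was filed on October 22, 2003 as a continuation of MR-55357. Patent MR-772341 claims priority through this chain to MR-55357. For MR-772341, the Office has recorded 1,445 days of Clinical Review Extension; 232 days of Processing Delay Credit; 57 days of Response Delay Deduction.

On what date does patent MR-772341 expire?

2026-11-23

Earliest priority filing: 17 June 2002.
Base term: 17 June 2002 + 20 years → 17 June 2022.
Clinical Review Extension: +1445 days → 1 June 2026.
Processing Delay Credit: +232 days → 19 January 2027.
Response Delay Deduction: −57 days → 23 November 2026.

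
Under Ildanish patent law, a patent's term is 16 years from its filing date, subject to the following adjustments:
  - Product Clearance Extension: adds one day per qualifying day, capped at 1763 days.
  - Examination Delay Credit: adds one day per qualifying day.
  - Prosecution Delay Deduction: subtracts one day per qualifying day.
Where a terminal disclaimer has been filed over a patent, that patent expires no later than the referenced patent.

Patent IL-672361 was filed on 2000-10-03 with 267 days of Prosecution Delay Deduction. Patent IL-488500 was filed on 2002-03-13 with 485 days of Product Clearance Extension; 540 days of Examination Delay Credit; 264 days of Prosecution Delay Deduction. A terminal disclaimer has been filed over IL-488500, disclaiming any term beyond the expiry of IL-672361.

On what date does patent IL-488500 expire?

January 10, 2016

Natural term of IL-488500:
  Base: filing + 16 years → 13 March 2018.
  Product Clearance Extension: 485 days (within the 1763-day cap) → +485 days → 11 July 2019.
  Examination Delay Credit: +540 days → 1 January 2021.
  Prosecution Delay Deduction: −264 days → 12 April 2020.
Expiry of referenced patent IL-672361:
  Base: filing + 16 years → 3 October 2016.
  Prosecution Delay Deduction: −267 days → 10 January 2016.
Terminal disclaimer: IL-488500 expires on the earlier of 12 April 2020 and 10 January 2016.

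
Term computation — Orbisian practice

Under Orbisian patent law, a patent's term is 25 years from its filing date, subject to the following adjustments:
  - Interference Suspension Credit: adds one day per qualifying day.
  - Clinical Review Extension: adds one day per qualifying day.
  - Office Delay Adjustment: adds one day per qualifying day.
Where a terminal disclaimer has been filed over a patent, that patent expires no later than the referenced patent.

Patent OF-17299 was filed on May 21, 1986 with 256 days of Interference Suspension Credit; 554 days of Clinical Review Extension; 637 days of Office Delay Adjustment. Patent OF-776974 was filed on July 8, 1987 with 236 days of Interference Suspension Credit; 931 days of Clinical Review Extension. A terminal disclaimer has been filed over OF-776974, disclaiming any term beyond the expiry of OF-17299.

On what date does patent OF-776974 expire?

2015-05-07

Natural term of OF-776974:
  Base: filing + 25 years → 8 July 2012.
  Interference Suspension Credit: +236 days → 1 March 2013.
  Clinical Review Extension: +931 days → 18 September 2015.
Expiry of referenced patent OF-17299:
  Base: filing + 25 years → 21 May 2011.
  Interference Suspension Credit: +256 days → 1 February 2012.
  Clinical Review Extension: +554 days → 8 August 2013.
  Office Delay Adjustment: +637 days → 7 May 2015.
Terminal disclaimer: OF-776974 expires on the earlier of 18 September 2015 and 7 May 2015.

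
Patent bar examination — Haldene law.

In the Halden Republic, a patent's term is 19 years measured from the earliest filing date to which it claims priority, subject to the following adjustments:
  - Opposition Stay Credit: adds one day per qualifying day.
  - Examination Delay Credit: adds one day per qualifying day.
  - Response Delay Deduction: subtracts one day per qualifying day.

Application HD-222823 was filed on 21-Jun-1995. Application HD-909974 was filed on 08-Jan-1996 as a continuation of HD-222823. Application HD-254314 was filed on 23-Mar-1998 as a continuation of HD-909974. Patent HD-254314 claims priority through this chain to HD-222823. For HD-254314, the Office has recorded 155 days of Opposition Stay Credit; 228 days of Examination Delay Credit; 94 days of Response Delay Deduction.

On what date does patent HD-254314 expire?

2015-04-06

Earliest priority filing: 21 June 1995.
Base term: 21 June 1995 + 19 years → 21 June 2014.
Opposition Stay Credit: +155 days → 23 November 2014.
Examination Delay Credit: +228 days → 9 July 2015.
Response Delay Deduction: −94 days → 6 April 2015.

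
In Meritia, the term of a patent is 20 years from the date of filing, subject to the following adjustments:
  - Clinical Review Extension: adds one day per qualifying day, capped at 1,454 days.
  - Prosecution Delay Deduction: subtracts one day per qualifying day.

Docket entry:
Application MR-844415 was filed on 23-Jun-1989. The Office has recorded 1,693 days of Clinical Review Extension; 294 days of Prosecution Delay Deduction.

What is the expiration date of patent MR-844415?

August 26, 2012

Base term: filing date + 20 years → 23 June 2009.
Clinical Review Extension: 1693 days claimed exceeds the 1454-day cap, so +1454 days → 16 June 2013.
Prosecution Delay Deduction: −294 days → 26 August 2012.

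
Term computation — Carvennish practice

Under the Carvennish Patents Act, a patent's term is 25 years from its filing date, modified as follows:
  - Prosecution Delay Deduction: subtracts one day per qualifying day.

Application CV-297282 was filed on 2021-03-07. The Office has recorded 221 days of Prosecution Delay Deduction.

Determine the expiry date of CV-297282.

Base term: filing date + 25 years → 7 March 2046.
Prosecution Delay Deduction: −221 days → 29 July 2045.

2045-07-29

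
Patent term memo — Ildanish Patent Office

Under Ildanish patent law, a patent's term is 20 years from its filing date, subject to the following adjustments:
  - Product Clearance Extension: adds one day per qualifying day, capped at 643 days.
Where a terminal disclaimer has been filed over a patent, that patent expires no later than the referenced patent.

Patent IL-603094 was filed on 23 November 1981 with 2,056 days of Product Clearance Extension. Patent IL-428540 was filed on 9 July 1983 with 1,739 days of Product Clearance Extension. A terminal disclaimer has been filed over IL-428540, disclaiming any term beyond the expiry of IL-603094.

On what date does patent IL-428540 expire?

Natural term of IL-428540:
  Base: filing + 20 years → 9 July 2003.
  Product Clearance Extension: 1739 days claimed exceeds the 643-day cap, so +643 days → 12 April 2005.
Expiry of referenced patent IL-603094:
  Base: filing + 20 years → 23 November 2001.
  Product Clearance Extension: 2056 days claimed exceeds the 643-day cap, so +643 days → 28 August 2003.
Terminal disclaimer: IL-428540 expires on the earlier of 12 April 2005 and 28 August 2003.

2003-08-28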